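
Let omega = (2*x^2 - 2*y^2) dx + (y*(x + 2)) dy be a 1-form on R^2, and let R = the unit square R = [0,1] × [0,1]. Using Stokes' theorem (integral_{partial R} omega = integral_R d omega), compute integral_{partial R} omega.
integral_(partial R) omega = 5/2

Stokes: integral_partial_R omega = integral_R d omega with d omega = (∂Q/∂x - ∂P/∂y) dx ∧ dy.
  ∂Q/∂x = y
  ∂P/∂y = -4*y
  integrand = ∂Q/∂x - ∂P/∂y = 5*y.
Integrating over R: integral_0^1 integral_0^1 (5*y) dx dy = 5/2.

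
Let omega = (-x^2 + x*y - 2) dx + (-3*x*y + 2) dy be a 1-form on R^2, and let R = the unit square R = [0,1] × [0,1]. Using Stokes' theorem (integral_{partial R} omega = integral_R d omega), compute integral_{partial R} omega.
integral_(partial R) omega = -2

Stokes: integral_partial_R omega = integral_R d omega with d omega = (∂Q/∂x - ∂P/∂y) dx ∧ dy.
  ∂Q/∂x = -3*y
  ∂P/∂y = x
  integrand = ∂Q/∂x - ∂P/∂y = -x - 3*y.
Integrating over R: integral_0^1 integral_0^1 (-x - 3*y) dx dy = -2.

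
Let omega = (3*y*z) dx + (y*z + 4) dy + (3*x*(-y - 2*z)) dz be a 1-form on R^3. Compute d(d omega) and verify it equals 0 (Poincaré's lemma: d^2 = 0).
d(d omega) = 0

Step 1: d omega = sum_{i<j} (∂f_j/∂x_i - ∂f_i/∂x_j) dx_i ∧ dx_j:
  coeff of dx ∧ dy: -3*z
  coeff of dx ∧ dz: -6*y - 6*z
  coeff of dy ∧ dz: -3*x - y
Step 2: Apply d again to each 2-form coefficient. The only possible 3-form in R^3 is dx ∧ dy ∧ dz, with coefficient
  ∂(coeff of dy∧dz)/∂x - ∂(coeff of dx∧dz)/∂y + ∂(coeff of dx∧dy)/∂z
  = ∂/∂x (-3*x - y) - ∂/∂y (-6*y - 6*z) + ∂/∂z (-3*z).
Each of these terms simplifies to sums of mixed partials that cancel in pairs. The result is 0 (by equality of mixed partials for smooth functions — Schwarz / Clairaut).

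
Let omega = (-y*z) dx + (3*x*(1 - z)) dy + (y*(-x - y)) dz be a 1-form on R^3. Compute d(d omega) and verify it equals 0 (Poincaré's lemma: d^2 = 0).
d(d omega) = 0

Step 1: d omega = sum_{i<j} (∂f_j/∂x_i - ∂f_i/∂x_j) dx_i ∧ dx_j:
  coeff of dx ∧ dy: 3 - 2*z
  coeff of dx ∧ dz: 0
  coeff of dy ∧ dz: 2*x - 2*y
Step 2: Apply d again to each 2-form coefficient. The only possible 3-form in R^3 is dx ∧ dy ∧ dz, with coefficient
  ∂(coeff of dy∧dz)/∂x - ∂(coeff of dx∧dz)/∂y + ∂(coeff of dx∧dy)/∂z
  = ∂/∂x (2*x - 2*y) - ∂/∂y (0) + ∂/∂z (3 - 2*z).
Each of these terms simplifies to sums of mixed partials that cancel in pairs. The result is 0 (by equality of mixed partials for smooth functions — Schwarz / Clairaut).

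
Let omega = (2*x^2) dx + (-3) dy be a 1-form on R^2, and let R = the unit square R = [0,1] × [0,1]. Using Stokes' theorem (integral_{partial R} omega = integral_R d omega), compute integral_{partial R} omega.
integral_(partial R) omega = 0

Stokes: integral_partial_R omega = integral_R d omega with d omega = (∂Q/∂x - ∂P/∂y) dx ∧ dy.
  ∂Q/∂x = 0
  ∂P/∂y = 0
  integrand = ∂Q/∂x - ∂P/∂y = 0.
Integrating over R: integral_0^1 integral_0^1 (0) dx dy = 0.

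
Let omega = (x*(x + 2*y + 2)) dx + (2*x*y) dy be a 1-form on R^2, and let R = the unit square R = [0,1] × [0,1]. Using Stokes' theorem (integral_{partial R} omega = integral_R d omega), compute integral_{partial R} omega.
integral_(partial R) omega = 0

Stokes: integral_partial_R omega = integral_R d omega with d omega = (∂Q/∂x - ∂P/∂y) dx ∧ dy.
  ∂Q/∂x = 2*y
  ∂P/∂y = 2*x
  integrand = ∂Q/∂x - ∂P/∂y = -2*x + 2*y.
Integrating over R: integral_0^1 integral_0^1 (-2*x + 2*y) dx dy = 0.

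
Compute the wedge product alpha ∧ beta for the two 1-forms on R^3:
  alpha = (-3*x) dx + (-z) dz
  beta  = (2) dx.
alpha ∧ beta = (2*z) dx ∧ dz

Distribute the wedge, using dx_i ∧ dx_j = -dx_j ∧ dx_i and dx_i ∧ dx_i = 0. For each pair (i, j) with i < j, the coefficient of dx_i ∧ dx_j in alpha ∧ beta is (alpha_i * beta_j - alpha_j * beta_i). Collecting: alpha ∧ beta = (2*z) dx ∧ dz.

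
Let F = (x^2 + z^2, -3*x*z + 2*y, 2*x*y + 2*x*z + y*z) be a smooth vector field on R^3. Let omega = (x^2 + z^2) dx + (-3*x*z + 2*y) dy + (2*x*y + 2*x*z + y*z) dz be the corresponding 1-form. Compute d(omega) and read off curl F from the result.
d(omega) = (5*x + z) dy ∧ dz + (-2*y) dz ∧ dx + (-3*z) dx ∧ dy; curl F = (5*x + z, -2*y, -3*z)

d omega = sum_{i<j} (∂f_j/∂x_i - ∂f_i/∂x_j) dx_i ∧ dx_j. Under the identification (dy ∧ dz, dz ∧ dx, dx ∧ dy) ↔ (e_x, e_y, e_z), the coefficients are exactly the components of curl F. Compute:
  ∂R/∂y - ∂Q/∂z = (2*x + z) - (-3*x) = 5*x + z
  ∂P/∂z - ∂R/∂x = (2*z) - (2*y + 2*z) = -2*y
  ∂Q/∂x - ∂P/∂y = (-3*z) - (0) = -3*z.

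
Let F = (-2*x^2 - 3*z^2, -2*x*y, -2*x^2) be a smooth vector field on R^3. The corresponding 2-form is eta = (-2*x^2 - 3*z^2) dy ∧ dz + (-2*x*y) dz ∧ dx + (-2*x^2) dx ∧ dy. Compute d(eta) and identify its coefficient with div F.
d(eta) = (-6*x) dx ∧ dy ∧ dz; div F = -6*x

For a 2-form in R^3 of the form above, applying d gives a 3-form with coefficient ∂P/∂x + ∂Q/∂y + ∂R/∂z:
  ∂P/∂x = -4*x
  ∂Q/∂y = -2*x
  ∂R/∂z = 0
Sum = -6*x, which is exactly div F.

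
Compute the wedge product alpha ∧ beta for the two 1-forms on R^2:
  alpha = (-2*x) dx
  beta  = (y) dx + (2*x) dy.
alpha ∧ beta = (-4*x^2) dx ∧ dy

Distribute the wedge, using dx_i ∧ dx_j = -dx_j ∧ dx_i and dx_i ∧ dx_i = 0. For each pair (i, j) with i < j, the coefficient of dx_i ∧ dx_j in alpha ∧ beta is (alpha_i * beta_j - alpha_j * beta_i). Collecting: alpha ∧ beta = (-4*x^2) dx ∧ dy.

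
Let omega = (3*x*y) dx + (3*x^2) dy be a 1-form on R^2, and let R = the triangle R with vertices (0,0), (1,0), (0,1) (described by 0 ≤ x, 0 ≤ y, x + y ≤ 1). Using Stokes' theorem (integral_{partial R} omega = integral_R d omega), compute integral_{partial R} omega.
integral_(partial R) omega = 1/2

Stokes: integral_partial_R omega = integral_R d omega with d omega = (∂Q/∂x - ∂P/∂y) dx ∧ dy.
  ∂Q/∂x = 6*x
  ∂P/∂y = 3*x
  integrand = ∂Q/∂x - ∂P/∂y = 3*x.
Integrating over R: integral_0^1 integral_0^{1-x} (3*x) dy dx = 1/2.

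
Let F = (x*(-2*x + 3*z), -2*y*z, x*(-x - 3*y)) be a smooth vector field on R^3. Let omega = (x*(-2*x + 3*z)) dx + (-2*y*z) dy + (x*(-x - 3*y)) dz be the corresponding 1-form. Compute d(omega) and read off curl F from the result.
d(omega) = (-3*x + 2*y) dy ∧ dz + (5*x + 3*y) dz ∧ dx + (0) dx ∧ dy; curl F = (-3*x + 2*y, 5*x + 3*y, 0)

d omega = sum_{i<j} (∂f_j/∂x_i - ∂f_i/∂x_j) dx_i ∧ dx_j. Under the identification (dy ∧ dz, dz ∧ dx, dx ∧ dy) ↔ (e_x, e_y, e_z), the coefficients are exactly the components of curl F. Compute:
  ∂R/∂y - ∂Q/∂z = (-3*x) - (-2*y) = -3*x + 2*y
  ∂P/∂z - ∂R/∂x = (3*x) - (-2*x - 3*y) = 5*x + 3*y
  ∂Q/∂x - ∂P/∂y = (0) - (0) = 0.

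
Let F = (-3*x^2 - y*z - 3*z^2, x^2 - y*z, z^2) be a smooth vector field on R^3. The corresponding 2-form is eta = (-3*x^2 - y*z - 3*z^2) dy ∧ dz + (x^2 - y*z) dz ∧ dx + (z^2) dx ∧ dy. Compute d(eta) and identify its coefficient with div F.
d(eta) = (-6*x + z) dx ∧ dy ∧ dz; div F = -6*x + z

For a 2-form in R^3 of the form above, applying d gives a 3-form with coefficient ∂P/∂x + ∂Q/∂y + ∂R/∂z:
  ∂P/∂x = -6*x
  ∂Q/∂y = -z
  ∂R/∂z = 2*z
Sum = -6*x + z, which is exactly div F.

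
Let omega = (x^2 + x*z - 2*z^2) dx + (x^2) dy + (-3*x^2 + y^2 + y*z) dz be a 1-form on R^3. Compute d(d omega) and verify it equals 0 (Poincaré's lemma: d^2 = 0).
d(d omega) = 0

Step 1: d omega = sum_{i<j} (∂f_j/∂x_i - ∂f_i/∂x_j) dx_i ∧ dx_j:
  coeff of dx ∧ dy: 2*x
  coeff of dx ∧ dz: -7*x + 4*z
  coeff of dy ∧ dz: 2*y + z
Step 2: Apply d again to each 2-form coefficient. The only possible 3-form in R^3 is dx ∧ dy ∧ dz, with coefficient
  ∂(coeff of dy∧dz)/∂x - ∂(coeff of dx∧dz)/∂y + ∂(coeff of dx∧dy)/∂z
  = ∂/∂x (2*y + z) - ∂/∂y (-7*x + 4*z) + ∂/∂z (2*x).
Each of these terms simplifies to sums of mixed partials that cancel in pairs. The result is 0 (by equality of mixed partials for smooth functions — Schwarz / Clairaut).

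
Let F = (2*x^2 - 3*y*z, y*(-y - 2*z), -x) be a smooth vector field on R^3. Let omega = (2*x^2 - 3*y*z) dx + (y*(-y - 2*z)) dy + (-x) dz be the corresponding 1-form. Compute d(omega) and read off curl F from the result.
d(omega) = (2*y) dy ∧ dz + (1 - 3*y) dz ∧ dx + (3*z) dx ∧ dy; curl F = (2*y, 1 - 3*y, 3*z)

d omega = sum_{i<j} (∂f_j/∂x_i - ∂f_i/∂x_j) dx_i ∧ dx_j. Under the identification (dy ∧ dz, dz ∧ dx, dx ∧ dy) ↔ (e_x, e_y, e_z), the coefficients are exactly the components of curl F. Compute:
  ∂R/∂y - ∂Q/∂z = (0) - (-2*y) = 2*y
  ∂P/∂z - ∂R/∂x = (-3*y) - (-1) = 1 - 3*y
  ∂Q/∂x - ∂P/∂y = (0) - (-3*z) = 3*z.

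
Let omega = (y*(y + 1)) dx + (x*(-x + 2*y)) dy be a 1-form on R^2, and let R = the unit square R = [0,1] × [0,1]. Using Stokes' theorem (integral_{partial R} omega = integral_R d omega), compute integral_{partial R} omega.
integral_(partial R) omega = -2

Stokes: integral_partial_R omega = integral_R d omega with d omega = (∂Q/∂x - ∂P/∂y) dx ∧ dy.
  ∂Q/∂x = -2*x + 2*y
  ∂P/∂y = 2*y + 1
  integrand = ∂Q/∂x - ∂P/∂y = -2*x - 1.
Integrating over R: integral_0^1 integral_0^1 (-2*x - 1) dx dy = -2.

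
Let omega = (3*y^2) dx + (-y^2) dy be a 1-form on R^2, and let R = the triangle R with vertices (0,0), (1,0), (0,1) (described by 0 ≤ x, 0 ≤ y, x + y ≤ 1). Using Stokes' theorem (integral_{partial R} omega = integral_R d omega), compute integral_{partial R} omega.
integral_(partial R) omega = -1

Stokes: integral_partial_R omega = integral_R d omega with d omega = (∂Q/∂x - ∂P/∂y) dx ∧ dy.
  ∂Q/∂x = 0
  ∂P/∂y = 6*y
  integrand = ∂Q/∂x - ∂P/∂y = -6*y.
Integrating over R: integral_0^1 integral_0^{1-x} (-6*y) dy dx = -1.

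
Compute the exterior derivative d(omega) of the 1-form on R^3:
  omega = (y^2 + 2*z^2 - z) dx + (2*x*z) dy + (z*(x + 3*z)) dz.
d(omega) = (-2*y + 2*z) dx ∧ dy + (1 - 3*z) dx ∧ dz + (-2*x) dy ∧ dz

For a 1-form omega = sum_i f_i dx_i, the exterior derivative is
  d(omega) = sum_{i < j} (∂f_j/∂x_i - ∂f_i/∂x_j) dx_i ∧ dx_j.
  coefficient of dx ∧ dy: ∂f_2/∂x - ∂f_1/∂y = ∂(2*x*z)/∂x - ∂(y^2 + 2*z^2 - z)/∂y = -2*y + 2*z
  coefficient of dx ∧ dz: ∂f_3/∂x - ∂f_1/∂z = ∂(z*(x + 3*z))/∂x - ∂(y^2 + 2*z^2 - z)/∂z = 1 - 3*z
  coefficient of dy ∧ dz: ∂f_3/∂y - ∂f_2/∂z = ∂(z*(x + 3*z))/∂y - ∂(2*x*z)/∂z = -2*x
Assembling: d(omega) = (-2*y + 2*z) dx ∧ dy + (1 - 3*z) dx ∧ dz + (-2*x) dy ∧ dz.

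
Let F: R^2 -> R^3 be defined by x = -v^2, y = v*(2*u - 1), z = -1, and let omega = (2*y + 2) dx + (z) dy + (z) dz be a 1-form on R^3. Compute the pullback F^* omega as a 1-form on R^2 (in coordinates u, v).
F^* omega = (-2*v) du + (-8*u*v^2 - 2*u + 4*v^2 - 4*v + 1) dv

Using F^*(f dg) = (f ∘ F) d(g ∘ F), substitute each coordinate x_i by F_i(u, v) in f_i, and replace dx_i by d F_i = (∂F_i/∂u) du + (∂F_i/∂v) dv.
  For the x component: f_1(F) = 4*u*v - 2*v + 2; d F_1 = (0) du + (-2*v) dv
  For the y component: f_2(F) = -1; d F_2 = (2*v) du + (2*u - 1) dv
  For the z component: f_3(F) = -1; d F_3 = (0) du + (0) dv
Combining and collecting du, dv coefficients:
  coeff of du: -2*v
  coeff of dv: -8*u*v^2 - 2*u + 4*v^2 - 4*v + 1
F^* omega = (-2*v) du + (-8*u*v^2 - 2*u + 4*v^2 - 4*v + 1) dv.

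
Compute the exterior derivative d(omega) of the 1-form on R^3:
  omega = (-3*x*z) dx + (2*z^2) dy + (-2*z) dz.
d(omega) = (3*x) dx ∧ dz + (-4*z) dy ∧ dz

For a 1-form omega = sum_i f_i dx_i, the exterior derivative is
  d(omega) = sum_{i < j} (∂f_j/∂x_i - ∂f_i/∂x_j) dx_i ∧ dx_j.
  coefficient of dx ∧ dz: ∂f_3/∂x - ∂f_1/∂z = ∂(-2*z)/∂x - ∂(-3*x*z)/∂z = 3*x
  coefficient of dy ∧ dz: ∂f_3/∂y - ∂f_2/∂z = ∂(-2*z)/∂y - ∂(2*z^2)/∂z = -4*z
Assembling: d(omega) = (3*x) dx ∧ dz + (-4*z) dy ∧ dz.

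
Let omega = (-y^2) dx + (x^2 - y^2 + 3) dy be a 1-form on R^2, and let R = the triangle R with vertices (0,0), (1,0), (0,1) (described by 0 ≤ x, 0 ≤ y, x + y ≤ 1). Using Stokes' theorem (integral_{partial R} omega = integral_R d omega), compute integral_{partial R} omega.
integral_(partial R) omega = 2/3

Stokes: integral_partial_R omega = integral_R d omega with d omega = (∂Q/∂x - ∂P/∂y) dx ∧ dy.
  ∂Q/∂x = 2*x
  ∂P/∂y = -2*y
  integrand = ∂Q/∂x - ∂P/∂y = 2*x + 2*y.
Integrating over R: integral_0^1 integral_0^{1-x} (2*x + 2*y) dy dx = 2/3.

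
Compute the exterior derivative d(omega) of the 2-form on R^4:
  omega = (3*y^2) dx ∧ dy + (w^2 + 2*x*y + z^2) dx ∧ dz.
d(omega) = (-2*x) dx ∧ dy ∧ dz + (2*w) dx ∧ dz ∧ dw

For a 2-form omega = sum_{i<j} g_{ij} dx_i ∧ dx_j, the exterior derivative is
  d(omega) = sum_{i<j} d(g_{ij}) ∧ dx_i ∧ dx_j = sum_{i<j, k} (∂g_{ij}/∂x_k) dx_k ∧ dx_i ∧ dx_j.
Expand each term, using dx_k ∧ dx_i ∧ dx_j = sgn(permutation) dx_{(a)} ∧ dx_{(b)} ∧ dx_{(c)} with (a < b < c) sorted:
  d(w^2 + 2*x*y + z^2) includes (∂/∂y)(w^2 + 2*x*y + z^2) dy = (2*x) dy, which multiplied by dx ∧ dz gives (-2*x) dx ∧ dy ∧ dz
  d(w^2 + 2*x*y + z^2) includes (∂/∂w)(w^2 + 2*x*y + z^2) dw = (2*w) dw, which multiplied by dx ∧ dz gives (2*w) dx ∧ dz ∧ dw
Collecting like 3-forms: d(omega) = (-2*x) dx ∧ dy ∧ dz + (2*w) dx ∧ dz ∧ dw.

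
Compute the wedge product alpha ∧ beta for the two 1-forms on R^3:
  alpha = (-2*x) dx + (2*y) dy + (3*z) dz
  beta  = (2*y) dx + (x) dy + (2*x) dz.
alpha ∧ beta = (-2*x^2 - 4*y^2) dx ∧ dy + (-4*x^2 - 6*y*z) dx ∧ dz + (x*(4*y - 3*z)) dy ∧ dz

Distribute the wedge, using dx_i ∧ dx_j = -dx_j ∧ dx_i and dx_i ∧ dx_i = 0. For each pair (i, j) with i < j, the coefficient of dx_i ∧ dx_j in alpha ∧ beta is (alpha_i * beta_j - alpha_j * beta_i). Collecting: alpha ∧ beta = (-2*x^2 - 4*y^2) dx ∧ dy + (-4*x^2 - 6*y*z) dx ∧ dz + (x*(4*y - 3*z)) dy ∧ dz.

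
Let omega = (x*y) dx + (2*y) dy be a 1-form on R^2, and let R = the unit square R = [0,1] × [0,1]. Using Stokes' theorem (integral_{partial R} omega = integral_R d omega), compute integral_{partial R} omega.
integral_(partial R) omega = -1/2

Stokes: integral_partial_R omega = integral_R d omega with d omega = (∂Q/∂x - ∂P/∂y) dx ∧ dy.
  ∂Q/∂x = 0
  ∂P/∂y = x
  integrand = ∂Q/∂x - ∂P/∂y = -x.
Integrating over R: integral_0^1 integral_0^1 (-x) dx dy = -1/2.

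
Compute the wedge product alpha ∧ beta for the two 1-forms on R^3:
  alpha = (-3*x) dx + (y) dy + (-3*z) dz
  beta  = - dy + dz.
alpha ∧ beta = (3*x) dx ∧ dy + (-3*x) dx ∧ dz + (y - 3*z) dy ∧ dz

Distribute the wedge, using dx_i ∧ dx_j = -dx_j ∧ dx_i and dx_i ∧ dx_i = 0. For each pair (i, j) with i < j, the coefficient of dx_i ∧ dx_j in alpha ∧ beta is (alpha_i * beta_j - alpha_j * beta_i). Collecting: alpha ∧ beta = (3*x) dx ∧ dy + (-3*x) dx ∧ dz + (y - 3*z) dy ∧ dz.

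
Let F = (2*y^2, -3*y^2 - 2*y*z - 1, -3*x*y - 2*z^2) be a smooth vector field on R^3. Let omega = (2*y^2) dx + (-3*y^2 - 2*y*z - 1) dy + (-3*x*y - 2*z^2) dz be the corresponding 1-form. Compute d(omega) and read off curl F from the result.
d(omega) = (-3*x + 2*y) dy ∧ dz + (3*y) dz ∧ dx + (-4*y) dx ∧ dy; curl F = (-3*x + 2*y, 3*y, -4*y)

d omega = sum_{i<j} (∂f_j/∂x_i - ∂f_i/∂x_j) dx_i ∧ dx_j. Under the identification (dy ∧ dz, dz ∧ dx, dx ∧ dy) ↔ (e_x, e_y, e_z), the coefficients are exactly the components of curl F. Compute:
  ∂R/∂y - ∂Q/∂z = (-3*x) - (-2*y) = -3*x + 2*y
  ∂P/∂z - ∂R/∂x = (0) - (-3*y) = 3*y
  ∂Q/∂x - ∂P/∂y = (0) - (4*y) = -4*y.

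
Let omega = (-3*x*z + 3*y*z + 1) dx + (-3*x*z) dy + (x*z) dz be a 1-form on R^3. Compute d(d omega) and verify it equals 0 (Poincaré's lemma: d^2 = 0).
d(d omega) = 0

Step 1: d omega = sum_{i<j} (∂f_j/∂x_i - ∂f_i/∂x_j) dx_i ∧ dx_j:
  coeff of dx ∧ dy: -6*z
  coeff of dx ∧ dz: 3*x - 3*y + z
  coeff of dy ∧ dz: 3*x
Step 2: Apply d again to each 2-form coefficient. The only possible 3-form in R^3 is dx ∧ dy ∧ dz, with coefficient
  ∂(coeff of dy∧dz)/∂x - ∂(coeff of dx∧dz)/∂y + ∂(coeff of dx∧dy)/∂z
  = ∂/∂x (3*x) - ∂/∂y (3*x - 3*y + z) + ∂/∂z (-6*z).
Each of these terms simplifies to sums of mixed partials that cancel in pairs. The result is 0 (by equality of mixed partials for smooth functions — Schwarz / Clairaut).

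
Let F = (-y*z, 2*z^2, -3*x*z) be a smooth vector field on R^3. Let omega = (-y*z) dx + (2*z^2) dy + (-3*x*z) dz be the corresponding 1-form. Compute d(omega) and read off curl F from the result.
d(omega) = (-4*z) dy ∧ dz + (-y + 3*z) dz ∧ dx + (z) dx ∧ dy; curl F = (-4*z, -y + 3*z, z)

d omega = sum_{i<j} (∂f_j/∂x_i - ∂f_i/∂x_j) dx_i ∧ dx_j. Under the identification (dy ∧ dz, dz ∧ dx, dx ∧ dy) ↔ (e_x, e_y, e_z), the coefficients are exactly the components of curl F. Compute:
  ∂R/∂y - ∂Q/∂z = (0) - (4*z) = -4*z
  ∂P/∂z - ∂R/∂x = (-y) - (-3*z) = -y + 3*z
  ∂Q/∂x - ∂P/∂y = (0) - (-z) = z.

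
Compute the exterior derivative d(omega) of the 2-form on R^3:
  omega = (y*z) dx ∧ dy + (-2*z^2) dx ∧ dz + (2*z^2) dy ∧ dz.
d(omega) = (y) dx ∧ dy ∧ dz

For a 2-form omega = sum_{i<j} g_{ij} dx_i ∧ dx_j, the exterior derivative is
  d(omega) = sum_{i<j} d(g_{ij}) ∧ dx_i ∧ dx_j = sum_{i<j, k} (∂g_{ij}/∂x_k) dx_k ∧ dx_i ∧ dx_j.
Expand each term, using dx_k ∧ dx_i ∧ dx_j = sgn(permutation) dx_{(a)} ∧ dx_{(b)} ∧ dx_{(c)} with (a < b < c) sorted:
  d(y*z) includes (∂/∂z)(y*z) dz = (y) dz, which multiplied by dx ∧ dy gives (y) dx ∧ dy ∧ dz
Collecting like 3-forms: d(omega) = (y) dx ∧ dy ∧ dz.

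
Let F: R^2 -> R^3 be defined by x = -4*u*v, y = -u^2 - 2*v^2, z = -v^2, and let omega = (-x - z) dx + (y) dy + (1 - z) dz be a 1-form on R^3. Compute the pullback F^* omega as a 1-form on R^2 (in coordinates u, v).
F^* omega = (2*u^3 - 12*u*v^2 - 4*v^3) du + (2*v*(-6*u^2 - 2*u*v + 3*v^2 - 1)) dv

Using F^*(f dg) = (f ∘ F) d(g ∘ F), substitute each coordinate x_i by F_i(u, v) in f_i, and replace dx_i by d F_i = (∂F_i/∂u) du + (∂F_i/∂v) dv.
  For the x component: f_1(F) = v*(4*u + v); d F_1 = (-4*v) du + (-4*u) dv
  For the y component: f_2(F) = -u^2 - 2*v^2; d F_2 = (-2*u) du + (-4*v) dv
  For the z component: f_3(F) = v^2 + 1; d F_3 = (0) du + (-2*v) dv
Combining and collecting du, dv coefficients:
  coeff of du: 2*u^3 - 12*u*v^2 - 4*v^3
  coeff of dv: 2*v*(-6*u^2 - 2*u*v + 3*v^2 - 1)
F^* omega = (2*u^3 - 12*u*v^2 - 4*v^3) du + (2*v*(-6*u^2 - 2*u*v + 3*v^2 - 1)) dv.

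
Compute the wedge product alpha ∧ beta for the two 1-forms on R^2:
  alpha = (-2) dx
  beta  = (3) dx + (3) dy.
alpha ∧ beta = (-6) dx ∧ dy

Distribute the wedge, using dx_i ∧ dx_j = -dx_j ∧ dx_i and dx_i ∧ dx_i = 0. For each pair (i, j) with i < j, the coefficient of dx_i ∧ dx_j in alpha ∧ beta is (alpha_i * beta_j - alpha_j * beta_i). Collecting: alpha ∧ beta = (-6) dx ∧ dy.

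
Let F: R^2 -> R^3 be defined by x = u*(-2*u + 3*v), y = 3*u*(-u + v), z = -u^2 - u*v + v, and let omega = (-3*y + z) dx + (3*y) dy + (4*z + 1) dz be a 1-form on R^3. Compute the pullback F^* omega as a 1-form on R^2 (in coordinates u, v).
F^* omega = (30*u^3 - 5*u^2*v + u*v^2 - 12*u*v - 2*u - v^2 - v) du + (u^3 + u^2*v - 4*u^2 - 5*u*v - u + 4*v + 1) dv

Using F^*(f dg) = (f ∘ F) d(g ∘ F), substitute each coordinate x_i by F_i(u, v) in f_i, and replace dx_i by d F_i = (∂F_i/∂u) du + (∂F_i/∂v) dv.
  For the x component: f_1(F) = 8*u^2 - 10*u*v + v; d F_1 = (-4*u + 3*v) du + (3*u) dv
  For the y component: f_2(F) = 9*u*(-u + v); d F_2 = (-6*u + 3*v) du + (3*u) dv
  For the z component: f_3(F) = -4*u^2 - 4*u*v + 4*v + 1; d F_3 = (-2*u - v) du + (1 - u) dv
Combining and collecting du, dv coefficients:
  coeff of du: 30*u^3 - 5*u^2*v + u*v^2 - 12*u*v - 2*u - v^2 - v
  coeff of dv: u^3 + u^2*v - 4*u^2 - 5*u*v - u + 4*v + 1
F^* omega = (30*u^3 - 5*u^2*v + u*v^2 - 12*u*v - 2*u - v^2 - v) du + (u^3 + u^2*v - 4*u^2 - 5*u*v - u + 4*v + 1) dv.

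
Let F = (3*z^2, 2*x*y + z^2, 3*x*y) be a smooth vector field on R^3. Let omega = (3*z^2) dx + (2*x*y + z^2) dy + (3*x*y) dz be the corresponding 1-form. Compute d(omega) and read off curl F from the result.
d(omega) = (3*x - 2*z) dy ∧ dz + (-3*y + 6*z) dz ∧ dx + (2*y) dx ∧ dy; curl F = (3*x - 2*z, -3*y + 6*z, 2*y)

d omega = sum_{i<j} (∂f_j/∂x_i - ∂f_i/∂x_j) dx_i ∧ dx_j. Under the identification (dy ∧ dz, dz ∧ dx, dx ∧ dy) ↔ (e_x, e_y, e_z), the coefficients are exactly the components of curl F. Compute:
  ∂R/∂y - ∂Q/∂z = (3*x) - (2*z) = 3*x - 2*z
  ∂P/∂z - ∂R/∂x = (6*z) - (3*y) = -3*y + 6*z
  ∂Q/∂x - ∂P/∂y = (2*y) - (0) = 2*y.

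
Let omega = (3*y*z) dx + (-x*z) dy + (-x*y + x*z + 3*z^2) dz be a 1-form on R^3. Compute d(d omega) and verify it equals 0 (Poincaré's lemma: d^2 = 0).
d(d omega) = 0

Step 1: d omega = sum_{i<j} (∂f_j/∂x_i - ∂f_i/∂x_j) dx_i ∧ dx_j:
  coeff of dx ∧ dy: -4*z
  coeff of dx ∧ dz: -4*y + z
  coeff of dy ∧ dz: 0
Step 2: Apply d again to each 2-form coefficient. The only possible 3-form in R^3 is dx ∧ dy ∧ dz, with coefficient
  ∂(coeff of dy∧dz)/∂x - ∂(coeff of dx∧dz)/∂y + ∂(coeff of dx∧dy)/∂z
  = ∂/∂x (0) - ∂/∂y (-4*y + z) + ∂/∂z (-4*z).
Each of these terms simplifies to sums of mixed partials that cancel in pairs. The result is 0 (by equality of mixed partials for smooth functions — Schwarz / Clairaut).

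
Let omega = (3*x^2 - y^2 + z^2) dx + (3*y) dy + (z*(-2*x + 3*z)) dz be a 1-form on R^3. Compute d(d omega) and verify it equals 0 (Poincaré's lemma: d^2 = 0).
d(d omega) = 0

Step 1: d omega = sum_{i<j} (∂f_j/∂x_i - ∂f_i/∂x_j) dx_i ∧ dx_j:
  coeff of dx ∧ dy: 2*y
  coeff of dx ∧ dz: -4*z
  coeff of dy ∧ dz: 0
Step 2: Apply d again to each 2-form coefficient. The only possible 3-form in R^3 is dx ∧ dy ∧ dz, with coefficient
  ∂(coeff of dy∧dz)/∂x - ∂(coeff of dx∧dz)/∂y + ∂(coeff of dx∧dy)/∂z
  = ∂/∂x (0) - ∂/∂y (-4*z) + ∂/∂z (2*y).
Each of these terms simplifies to sums of mixed partials that cancel in pairs. The result is 0 (by equality of mixed partials for smooth functions — Schwarz / Clairaut).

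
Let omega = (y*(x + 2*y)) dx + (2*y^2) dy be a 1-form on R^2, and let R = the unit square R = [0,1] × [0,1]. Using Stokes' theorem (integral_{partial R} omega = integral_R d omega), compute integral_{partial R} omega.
integral_(partial R) omega = -5/2

Stokes: integral_partial_R omega = integral_R d omega with d omega = (∂Q/∂x - ∂P/∂y) dx ∧ dy.
  ∂Q/∂x = 0
  ∂P/∂y = x + 4*y
  integrand = ∂Q/∂x - ∂P/∂y = -x - 4*y.
Integrating over R: integral_0^1 integral_0^1 (-x - 4*y) dx dy = -5/2.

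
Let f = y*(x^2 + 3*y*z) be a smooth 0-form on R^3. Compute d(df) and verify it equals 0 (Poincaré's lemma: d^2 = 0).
d(df) = 0

Step 1: df = sum_i (∂f/∂x_i) dx_i = (2*x*y) dx + (x^2 + 6*y*z) dy + (3*y^2) dz.
Step 2: Apply d again. Using the 1-form formula, the coefficient of dx ∧ dy in d(df) is ∂^2 f/∂x ∂y - ∂^2 f/∂y ∂x = (2*x) - (2*x) = 0 (equality of mixed partials for smooth f).
Similarly for dx ∧ dz and dy ∧ dz — all coefficients vanish. So d(df) = 0.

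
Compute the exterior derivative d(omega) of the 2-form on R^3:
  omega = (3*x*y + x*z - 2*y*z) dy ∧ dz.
d(omega) = (3*y + z) dx ∧ dy ∧ dz

For a 2-form omega = sum_{i<j} g_{ij} dx_i ∧ dx_j, the exterior derivative is
  d(omega) = sum_{i<j} d(g_{ij}) ∧ dx_i ∧ dx_j = sum_{i<j, k} (∂g_{ij}/∂x_k) dx_k ∧ dx_i ∧ dx_j.
Expand each term, using dx_k ∧ dx_i ∧ dx_j = sgn(permutation) dx_{(a)} ∧ dx_{(b)} ∧ dx_{(c)} with (a < b < c) sorted:
  d(3*x*y + x*z - 2*y*z) includes (∂/∂x)(3*x*y + x*z - 2*y*z) dx = (3*y + z) dx, which multiplied by dy ∧ dz gives (3*y + z) dx ∧ dy ∧ dz
Collecting like 3-forms: d(omega) = (3*y + z) dx ∧ dy ∧ dz.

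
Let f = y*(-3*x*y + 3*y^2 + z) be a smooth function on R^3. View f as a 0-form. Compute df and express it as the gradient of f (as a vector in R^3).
df = (-3*y^2) dx + (-6*x*y + 9*y^2 + z) dy + (y) dz; grad f = (-3*y^2, -6*x*y + 9*y^2 + z, y)

For a 0-form f, d f = (∂f/∂x) dx + (∂f/∂y) dy + (∂f/∂z) dz. The components of the vector representation are exactly the entries of grad f in Cartesian coordinates:
  ∂f/∂x = -3*y^2
  ∂f/∂y = -6*x*y + 9*y^2 + z
  ∂f/∂z = y.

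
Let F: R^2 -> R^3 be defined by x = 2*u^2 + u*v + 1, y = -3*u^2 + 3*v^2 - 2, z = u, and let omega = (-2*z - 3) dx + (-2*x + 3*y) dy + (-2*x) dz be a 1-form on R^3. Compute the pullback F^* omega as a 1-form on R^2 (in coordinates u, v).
F^* omega = (78*u^3 + 12*u^2*v - 12*u^2 - 54*u*v^2 - 4*u*v + 36*u - 3*v - 2) du + (-78*u^2*v - 2*u^2 - 12*u*v^2 - 3*u + 54*v^3 - 48*v) dv

Using F^*(f dg) = (f ∘ F) d(g ∘ F), substitute each coordinate x_i by F_i(u, v) in f_i, and replace dx_i by d F_i = (∂F_i/∂u) du + (∂F_i/∂v) dv.
  For the x component: f_1(F) = -2*u - 3; d F_1 = (4*u + v) du + (u) dv
  For the y component: f_2(F) = -13*u^2 - 2*u*v + 9*v^2 - 8; d F_2 = (-6*u) du + (6*v) dv
  For the z component: f_3(F) = -4*u^2 - 2*u*v - 2; d F_3 = (1) du + (0) dv
Combining and collecting du, dv coefficients:
  coeff of du: 78*u^3 + 12*u^2*v - 12*u^2 - 54*u*v^2 - 4*u*v + 36*u - 3*v - 2
  coeff of dv: -78*u^2*v - 2*u^2 - 12*u*v^2 - 3*u + 54*v^3 - 48*v
F^* omega = (78*u^3 + 12*u^2*v - 12*u^2 - 54*u*v^2 - 4*u*v + 36*u - 3*v - 2) du + (-78*u^2*v - 2*u^2 - 12*u*v^2 - 3*u + 54*v^3 - 48*v) dv.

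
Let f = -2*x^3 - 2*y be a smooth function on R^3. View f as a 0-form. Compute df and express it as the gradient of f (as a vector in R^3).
df = (-6*x^2) dx + (-2) dy + (0) dz; grad f = (-6*x^2, -2, 0)

For a 0-form f, d f = (∂f/∂x) dx + (∂f/∂y) dy + (∂f/∂z) dz. The components of the vector representation are exactly the entries of grad f in Cartesian coordinates:
  ∂f/∂x = -6*x^2
  ∂f/∂y = -2
  ∂f/∂z = 0.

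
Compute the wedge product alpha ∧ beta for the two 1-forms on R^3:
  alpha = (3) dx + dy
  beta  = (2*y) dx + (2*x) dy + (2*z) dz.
alpha ∧ beta = (6*x - 2*y) dx ∧ dy + (6*z) dx ∧ dz + (2*z) dy ∧ dz

Distribute the wedge, using dx_i ∧ dx_j = -dx_j ∧ dx_i and dx_i ∧ dx_i = 0. For each pair (i, j) with i < j, the coefficient of dx_i ∧ dx_j in alpha ∧ beta is (alpha_i * beta_j - alpha_j * beta_i). Collecting: alpha ∧ beta = (6*x - 2*y) dx ∧ dy + (6*z) dx ∧ dz + (2*z) dy ∧ dz.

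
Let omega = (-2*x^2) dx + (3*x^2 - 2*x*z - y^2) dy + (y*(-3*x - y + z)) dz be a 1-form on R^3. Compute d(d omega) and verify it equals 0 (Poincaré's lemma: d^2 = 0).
d(d omega) = 0

Step 1: d omega = sum_{i<j} (∂f_j/∂x_i - ∂f_i/∂x_j) dx_i ∧ dx_j:
  coeff of dx ∧ dy: 6*x - 2*z
  coeff of dx ∧ dz: -3*y
  coeff of dy ∧ dz: -x - 2*y + z
Step 2: Apply d again to each 2-form coefficient. The only possible 3-form in R^3 is dx ∧ dy ∧ dz, with coefficient
  ∂(coeff of dy∧dz)/∂x - ∂(coeff of dx∧dz)/∂y + ∂(coeff of dx∧dy)/∂z
  = ∂/∂x (-x - 2*y + z) - ∂/∂y (-3*y) + ∂/∂z (6*x - 2*z).
Each of these terms simplifies to sums of mixed partials that cancel in pairs. The result is 0 (by equality of mixed partials for smooth functions — Schwarz / Clairaut).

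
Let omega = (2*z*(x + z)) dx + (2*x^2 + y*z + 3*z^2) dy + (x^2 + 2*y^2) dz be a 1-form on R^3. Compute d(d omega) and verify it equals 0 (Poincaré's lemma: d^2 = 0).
d(d omega) = 0

Step 1: d omega = sum_{i<j} (∂f_j/∂x_i - ∂f_i/∂x_j) dx_i ∧ dx_j:
  coeff of dx ∧ dy: 4*x
  coeff of dx ∧ dz: -4*z
  coeff of dy ∧ dz: 3*y - 6*z
Step 2: Apply d again to each 2-form coefficient. The only possible 3-form in R^3 is dx ∧ dy ∧ dz, with coefficient
  ∂(coeff of dy∧dz)/∂x - ∂(coeff of dx∧dz)/∂y + ∂(coeff of dx∧dy)/∂z
  = ∂/∂x (3*y - 6*z) - ∂/∂y (-4*z) + ∂/∂z (4*x).
Each of these terms simplifies to sums of mixed partials that cancel in pairs. The result is 0 (by equality of mixed partials for smooth functions — Schwarz / Clairaut).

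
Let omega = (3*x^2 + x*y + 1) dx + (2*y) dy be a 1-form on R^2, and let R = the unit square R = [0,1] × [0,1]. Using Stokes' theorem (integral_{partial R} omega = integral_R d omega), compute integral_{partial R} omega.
integral_(partial R) omega = -1/2

Stokes: integral_partial_R omega = integral_R d omega with d omega = (∂Q/∂x - ∂P/∂y) dx ∧ dy.
  ∂Q/∂x = 0
  ∂P/∂y = x
  integrand = ∂Q/∂x - ∂P/∂y = -x.
Integrating over R: integral_0^1 integral_0^1 (-x) dx dy = -1/2.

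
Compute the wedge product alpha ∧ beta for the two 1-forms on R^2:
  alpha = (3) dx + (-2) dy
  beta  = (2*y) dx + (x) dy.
alpha ∧ beta = (3*x + 4*y) dx ∧ dy

Distribute the wedge, using dx_i ∧ dx_j = -dx_j ∧ dx_i and dx_i ∧ dx_i = 0. For each pair (i, j) with i < j, the coefficient of dx_i ∧ dx_j in alpha ∧ beta is (alpha_i * beta_j - alpha_j * beta_i). Collecting: alpha ∧ beta = (3*x + 4*y) dx ∧ dy.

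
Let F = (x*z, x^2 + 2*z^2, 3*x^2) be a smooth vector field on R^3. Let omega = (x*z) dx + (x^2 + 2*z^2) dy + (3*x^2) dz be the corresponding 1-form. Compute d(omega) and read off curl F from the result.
d(omega) = (-4*z) dy ∧ dz + (-5*x) dz ∧ dx + (2*x) dx ∧ dy; curl F = (-4*z, -5*x, 2*x)

d omega = sum_{i<j} (∂f_j/∂x_i - ∂f_i/∂x_j) dx_i ∧ dx_j. Under the identification (dy ∧ dz, dz ∧ dx, dx ∧ dy) ↔ (e_x, e_y, e_z), the coefficients are exactly the components of curl F. Compute:
  ∂R/∂y - ∂Q/∂z = (0) - (4*z) = -4*z
  ∂P/∂z - ∂R/∂x = (x) - (6*x) = -5*x
  ∂Q/∂x - ∂P/∂y = (2*x) - (0) = 2*x.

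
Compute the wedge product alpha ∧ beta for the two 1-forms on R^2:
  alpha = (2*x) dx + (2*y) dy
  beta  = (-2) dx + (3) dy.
alpha ∧ beta = (6*x + 4*y) dx ∧ dy

Distribute the wedge, using dx_i ∧ dx_j = -dx_j ∧ dx_i and dx_i ∧ dx_i = 0. For each pair (i, j) with i < j, the coefficient of dx_i ∧ dx_j in alpha ∧ beta is (alpha_i * beta_j - alpha_j * beta_i). Collecting: alpha ∧ beta = (6*x + 4*y) dx ∧ dy.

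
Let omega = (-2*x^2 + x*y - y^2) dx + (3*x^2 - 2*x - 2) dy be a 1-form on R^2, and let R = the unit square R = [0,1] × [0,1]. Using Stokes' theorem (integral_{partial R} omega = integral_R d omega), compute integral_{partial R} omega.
integral_(partial R) omega = 3/2

Stokes: integral_partial_R omega = integral_R d omega with d omega = (∂Q/∂x - ∂P/∂y) dx ∧ dy.
  ∂Q/∂x = 6*x - 2
  ∂P/∂y = x - 2*y
  integrand = ∂Q/∂x - ∂P/∂y = 5*x + 2*y - 2.
Integrating over R: integral_0^1 integral_0^1 (5*x + 2*y - 2) dx dy = 3/2.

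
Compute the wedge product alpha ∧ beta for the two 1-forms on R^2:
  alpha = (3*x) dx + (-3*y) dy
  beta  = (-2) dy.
alpha ∧ beta = (-6*x) dx ∧ dy

Distribute the wedge, using dx_i ∧ dx_j = -dx_j ∧ dx_i and dx_i ∧ dx_i = 0. For each pair (i, j) with i < j, the coefficient of dx_i ∧ dx_j in alpha ∧ beta is (alpha_i * beta_j - alpha_j * beta_i). Collecting: alpha ∧ beta = (-6*x) dx ∧ dy.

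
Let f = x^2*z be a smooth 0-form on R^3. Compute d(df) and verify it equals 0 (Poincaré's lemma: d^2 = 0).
d(df) = 0

Step 1: df = sum_i (∂f/∂x_i) dx_i = (2*x*z) dx + (0) dy + (x^2) dz.
Step 2: Apply d again. Using the 1-form formula, the coefficient of dx ∧ dy in d(df) is ∂^2 f/∂x ∂y - ∂^2 f/∂y ∂x = (0) - (0) = 0 (equality of mixed partials for smooth f).
Similarly for dx ∧ dz and dy ∧ dz — all coefficients vanish. So d(df) = 0.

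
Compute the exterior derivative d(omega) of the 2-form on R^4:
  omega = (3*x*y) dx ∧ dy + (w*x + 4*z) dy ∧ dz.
d(omega) = (w) dx ∧ dy ∧ dz + (x) dy ∧ dz ∧ dw

For a 2-form omega = sum_{i<j} g_{ij} dx_i ∧ dx_j, the exterior derivative is
  d(omega) = sum_{i<j} d(g_{ij}) ∧ dx_i ∧ dx_j = sum_{i<j, k} (∂g_{ij}/∂x_k) dx_k ∧ dx_i ∧ dx_j.
Expand each term, using dx_k ∧ dx_i ∧ dx_j = sgn(permutation) dx_{(a)} ∧ dx_{(b)} ∧ dx_{(c)} with (a < b < c) sorted:
  d(w*x + 4*z) includes (∂/∂x)(w*x + 4*z) dx = (w) dx, which multiplied by dy ∧ dz gives (w) dx ∧ dy ∧ dz
  d(w*x + 4*z) includes (∂/∂w)(w*x + 4*z) dw = (x) dw, which multiplied by dy ∧ dz gives (x) dy ∧ dz ∧ dw
Collecting like 3-forms: d(omega) = (w) dx ∧ dy ∧ dz + (x) dy ∧ dz ∧ dw.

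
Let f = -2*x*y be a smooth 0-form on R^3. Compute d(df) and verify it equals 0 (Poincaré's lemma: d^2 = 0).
d(df) = 0

Step 1: df = sum_i (∂f/∂x_i) dx_i = (-2*y) dx + (-2*x) dy + (0) dz.
Step 2: Apply d again. Using the 1-form formula, the coefficient of dx ∧ dy in d(df) is ∂^2 f/∂x ∂y - ∂^2 f/∂y ∂x = (-2) - (-2) = 0 (equality of mixed partials for smooth f).
Similarly for dx ∧ dz and dy ∧ dz — all coefficients vanish. So d(df) = 0.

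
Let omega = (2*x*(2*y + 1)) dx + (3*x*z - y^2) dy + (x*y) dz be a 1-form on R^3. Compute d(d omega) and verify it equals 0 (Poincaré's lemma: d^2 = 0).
d(d omega) = 0

Step 1: d omega = sum_{i<j} (∂f_j/∂x_i - ∂f_i/∂x_j) dx_i ∧ dx_j:
  coeff of dx ∧ dy: -4*x + 3*z
  coeff of dx ∧ dz: y
  coeff of dy ∧ dz: -2*x
Step 2: Apply d again to each 2-form coefficient. The only possible 3-form in R^3 is dx ∧ dy ∧ dz, with coefficient
  ∂(coeff of dy∧dz)/∂x - ∂(coeff of dx∧dz)/∂y + ∂(coeff of dx∧dy)/∂z
  = ∂/∂x (-2*x) - ∂/∂y (y) + ∂/∂z (-4*x + 3*z).
Each of these terms simplifies to sums of mixed partials that cancel in pairs. The result is 0 (by equality of mixed partials for smooth functions — Schwarz / Clairaut).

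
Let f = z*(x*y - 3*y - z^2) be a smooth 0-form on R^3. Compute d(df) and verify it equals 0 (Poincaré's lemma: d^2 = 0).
d(df) = 0

Step 1: df = sum_i (∂f/∂x_i) dx_i = (y*z) dx + (z*(x - 3)) dy + (x*y - 3*y - 3*z^2) dz.
Step 2: Apply d again. Using the 1-form formula, the coefficient of dx ∧ dy in d(df) is ∂^2 f/∂x ∂y - ∂^2 f/∂y ∂x = (z) - (z) = 0 (equality of mixed partials for smooth f).
Similarly for dx ∧ dz and dy ∧ dz — all coefficients vanish. So d(df) = 0.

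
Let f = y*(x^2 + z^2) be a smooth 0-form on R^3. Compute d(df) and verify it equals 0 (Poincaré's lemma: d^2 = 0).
d(df) = 0

Step 1: df = sum_i (∂f/∂x_i) dx_i = (2*x*y) dx + (x^2 + z^2) dy + (2*y*z) dz.
Step 2: Apply d again. Using the 1-form formula, the coefficient of dx ∧ dy in d(df) is ∂^2 f/∂x ∂y - ∂^2 f/∂y ∂x = (2*x) - (2*x) = 0 (equality of mixed partials for smooth f).
Similarly for dx ∧ dz and dy ∧ dz — all coefficients vanish. So d(df) = 0.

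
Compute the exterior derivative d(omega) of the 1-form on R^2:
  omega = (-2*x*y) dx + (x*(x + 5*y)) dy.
d(omega) = (4*x + 5*y) dx ∧ dy

For a 1-form omega = sum_i f_i dx_i, the exterior derivative is
  d(omega) = sum_{i < j} (∂f_j/∂x_i - ∂f_i/∂x_j) dx_i ∧ dx_j.
  coefficient of dx ∧ dy: ∂f_2/∂x - ∂f_1/∂y = ∂(x*(x + 5*y))/∂x - ∂(-2*x*y)/∂y = 4*x + 5*y
Assembling: d(omega) = (4*x + 5*y) dx ∧ dy.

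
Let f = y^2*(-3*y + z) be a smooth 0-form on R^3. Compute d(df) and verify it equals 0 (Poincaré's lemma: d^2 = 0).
d(df) = 0

Step 1: df = sum_i (∂f/∂x_i) dx_i = (0) dx + (y*(-9*y + 2*z)) dy + (y^2) dz.
Step 2: Apply d again. Using the 1-form formula, the coefficient of dx ∧ dy in d(df) is ∂^2 f/∂x ∂y - ∂^2 f/∂y ∂x = (0) - (0) = 0 (equality of mixed partials for smooth f).
Similarly for dx ∧ dz and dy ∧ dz — all coefficients vanish. So d(df) = 0.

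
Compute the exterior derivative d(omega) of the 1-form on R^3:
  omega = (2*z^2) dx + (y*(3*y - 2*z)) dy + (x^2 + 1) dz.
d(omega) = (2*x - 4*z) dx ∧ dz + (2*y) dy ∧ dz

For a 1-form omega = sum_i f_i dx_i, the exterior derivative is
  d(omega) = sum_{i < j} (∂f_j/∂x_i - ∂f_i/∂x_j) dx_i ∧ dx_j.
  coefficient of dx ∧ dz: ∂f_3/∂x - ∂f_1/∂z = ∂(x^2 + 1)/∂x - ∂(2*z^2)/∂z = 2*x - 4*z
  coefficient of dy ∧ dz: ∂f_3/∂y - ∂f_2/∂z = ∂(x^2 + 1)/∂y - ∂(y*(3*y - 2*z))/∂z = 2*y
Assembling: d(omega) = (2*x - 4*z) dx ∧ dz + (2*y) dy ∧ dz.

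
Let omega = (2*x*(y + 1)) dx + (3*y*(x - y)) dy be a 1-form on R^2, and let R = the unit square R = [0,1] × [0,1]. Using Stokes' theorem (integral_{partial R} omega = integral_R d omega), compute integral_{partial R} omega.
integral_(partial R) omega = 1/2

Stokes: integral_partial_R omega = integral_R d omega with d omega = (∂Q/∂x - ∂P/∂y) dx ∧ dy.
  ∂Q/∂x = 3*y
  ∂P/∂y = 2*x
  integrand = ∂Q/∂x - ∂P/∂y = -2*x + 3*y.
Integrating over R: integral_0^1 integral_0^1 (-2*x + 3*y) dx dy = 1/2.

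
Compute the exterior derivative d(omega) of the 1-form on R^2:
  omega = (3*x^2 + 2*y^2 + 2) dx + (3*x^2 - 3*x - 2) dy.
d(omega) = (6*x - 4*y - 3) dx ∧ dy

For a 1-form omega = sum_i f_i dx_i, the exterior derivative is
  d(omega) = sum_{i < j} (∂f_j/∂x_i - ∂f_i/∂x_j) dx_i ∧ dx_j.
  coefficient of dx ∧ dy: ∂f_2/∂x - ∂f_1/∂y = ∂(3*x^2 - 3*x - 2)/∂x - ∂(3*x^2 + 2*y^2 + 2)/∂y = 6*x - 4*y - 3
Assembling: d(omega) = (6*x - 4*y - 3) dx ∧ dy.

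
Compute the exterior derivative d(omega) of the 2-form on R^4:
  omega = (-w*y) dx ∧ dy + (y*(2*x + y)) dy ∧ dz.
d(omega) = (-y) dx ∧ dy ∧ dw + (2*y) dx ∧ dy ∧ dz

For a 2-form omega = sum_{i<j} g_{ij} dx_i ∧ dx_j, the exterior derivative is
  d(omega) = sum_{i<j} d(g_{ij}) ∧ dx_i ∧ dx_j = sum_{i<j, k} (∂g_{ij}/∂x_k) dx_k ∧ dx_i ∧ dx_j.
Expand each term, using dx_k ∧ dx_i ∧ dx_j = sgn(permutation) dx_{(a)} ∧ dx_{(b)} ∧ dx_{(c)} with (a < b < c) sorted:
  d(-w*y) includes (∂/∂w)(-w*y) dw = (-y) dw, which multiplied by dx ∧ dy gives (-y) dx ∧ dy ∧ dw
  d(y*(2*x + y)) includes (∂/∂x)(y*(2*x + y)) dx = (2*y) dx, which multiplied by dy ∧ dz gives (2*y) dx ∧ dy ∧ dz
Collecting like 3-forms: d(omega) = (-y) dx ∧ dy ∧ dw + (2*y) dx ∧ dy ∧ dz.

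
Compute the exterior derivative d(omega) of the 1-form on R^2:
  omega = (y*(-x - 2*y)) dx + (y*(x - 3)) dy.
d(omega) = (x + 5*y) dx ∧ dy

For a 1-form omega = sum_i f_i dx_i, the exterior derivative is
  d(omega) = sum_{i < j} (∂f_j/∂x_i - ∂f_i/∂x_j) dx_i ∧ dx_j.
  coefficient of dx ∧ dy: ∂f_2/∂x - ∂f_1/∂y = ∂(y*(x - 3))/∂x - ∂(y*(-x - 2*y))/∂y = x + 5*y
Assembling: d(omega) = (x + 5*y) dx ∧ dy.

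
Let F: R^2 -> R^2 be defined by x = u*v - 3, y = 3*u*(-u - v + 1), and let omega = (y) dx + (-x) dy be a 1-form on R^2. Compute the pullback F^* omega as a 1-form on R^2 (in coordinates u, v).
F^* omega = (3*u^2*v - 18*u - 9*v + 9) du + (3*u*(-u^2 + u - 3)) dv

Using F^*(f dg) = (f ∘ F) d(g ∘ F), substitute each coordinate x_i by F_i(u, v) in f_i, and replace dx_i by d F_i = (∂F_i/∂u) du + (∂F_i/∂v) dv.
  For the x component: f_1(F) = 3*u*(-u - v + 1); d F_1 = (v) du + (u) dv
  For the y component: f_2(F) = -u*v + 3; d F_2 = (-6*u - 3*v + 3) du + (-3*u) dv
Combining and collecting du, dv coefficients:
  coeff of du: 3*u^2*v - 18*u - 9*v + 9
  coeff of dv: 3*u*(-u^2 + u - 3)
F^* omega = (3*u^2*v - 18*u - 9*v + 9) du + (3*u*(-u^2 + u - 3)) dv.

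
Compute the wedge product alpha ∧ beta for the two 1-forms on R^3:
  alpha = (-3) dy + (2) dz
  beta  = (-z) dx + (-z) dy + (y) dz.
alpha ∧ beta = (-3*z) dx ∧ dy + (-3*y + 2*z) dy ∧ dz + (2*z) dx ∧ dz

Distribute the wedge, using dx_i ∧ dx_j = -dx_j ∧ dx_i and dx_i ∧ dx_i = 0. For each pair (i, j) with i < j, the coefficient of dx_i ∧ dx_j in alpha ∧ beta is (alpha_i * beta_j - alpha_j * beta_i). Collecting: alpha ∧ beta = (-3*z) dx ∧ dy + (-3*y + 2*z) dy ∧ dz + (2*z) dx ∧ dz.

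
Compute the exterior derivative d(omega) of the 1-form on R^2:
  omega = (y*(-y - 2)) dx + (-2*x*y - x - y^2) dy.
d(omega) = (1) dx ∧ dy

For a 1-form omega = sum_i f_i dx_i, the exterior derivative is
  d(omega) = sum_{i < j} (∂f_j/∂x_i - ∂f_i/∂x_j) dx_i ∧ dx_j.
  coefficient of dx ∧ dy: ∂f_2/∂x - ∂f_1/∂y = ∂(-2*x*y - x - y^2)/∂x - ∂(y*(-y - 2))/∂y = 1
Assembling: d(omega) = (1) dx ∧ dy.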